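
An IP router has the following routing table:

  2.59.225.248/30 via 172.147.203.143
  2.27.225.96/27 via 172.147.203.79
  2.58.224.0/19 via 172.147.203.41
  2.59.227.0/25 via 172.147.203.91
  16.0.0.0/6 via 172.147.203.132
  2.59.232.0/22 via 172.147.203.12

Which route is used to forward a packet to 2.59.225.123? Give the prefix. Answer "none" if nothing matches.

none

2.59.225.123 is outside every listed prefix and there is no default route.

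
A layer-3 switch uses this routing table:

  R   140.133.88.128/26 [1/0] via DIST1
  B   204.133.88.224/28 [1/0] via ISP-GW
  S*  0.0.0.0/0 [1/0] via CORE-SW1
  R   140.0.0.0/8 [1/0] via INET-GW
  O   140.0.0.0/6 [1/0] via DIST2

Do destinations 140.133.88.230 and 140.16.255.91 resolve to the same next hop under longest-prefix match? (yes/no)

140.133.88.230: longest match 140.0.0.0/8 -> INET-GW
140.16.255.91: longest match 140.0.0.0/8 -> INET-GW

yes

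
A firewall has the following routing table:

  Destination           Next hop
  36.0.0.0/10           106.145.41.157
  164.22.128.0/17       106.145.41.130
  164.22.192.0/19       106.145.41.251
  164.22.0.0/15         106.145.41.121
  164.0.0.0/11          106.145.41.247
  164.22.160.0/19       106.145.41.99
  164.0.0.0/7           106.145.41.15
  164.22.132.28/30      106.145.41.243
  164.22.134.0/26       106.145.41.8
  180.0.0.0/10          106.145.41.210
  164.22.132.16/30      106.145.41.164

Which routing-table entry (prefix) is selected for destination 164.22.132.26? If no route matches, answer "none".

Entries matching 164.22.132.26:
  164.0.0.0/7 (164.0.0.0 - 165.255.255.255)
  164.0.0.0/11 (164.0.0.0 - 164.31.255.255)
  164.22.0.0/15 (164.22.0.0 - 164.23.255.255)
  164.22.128.0/17 (164.22.128.0 - 164.22.255.255)
Most specific is 164.22.128.0/17.

164.22.128.0/17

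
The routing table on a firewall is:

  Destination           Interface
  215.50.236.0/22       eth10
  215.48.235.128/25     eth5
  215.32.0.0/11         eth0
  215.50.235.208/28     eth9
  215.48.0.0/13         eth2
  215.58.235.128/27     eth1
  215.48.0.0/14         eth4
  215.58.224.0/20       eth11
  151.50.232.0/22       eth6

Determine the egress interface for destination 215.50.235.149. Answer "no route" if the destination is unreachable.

Routes whose prefix contains 215.50.235.149:
  215.32.0.0/11 (215.32.0.0 - 215.63.255.255) -> eth0
  215.48.0.0/13 (215.48.0.0 - 215.55.255.255) -> eth2
  215.48.0.0/14 (215.48.0.0 - 215.51.255.255) -> eth4
More-specific entries that do NOT match:
  215.50.235.208/28 (215.50.235.208 - 215.50.235.223) does not contain 215.50.235.149
  215.58.235.128/27 (215.58.235.128 - 215.58.235.159) does not contain 215.50.235.149
  215.48.235.128/25 (215.48.235.128 - 215.48.235.255) does not contain 215.50.235.149
  215.50.236.0/22 (215.50.236.0 - 215.50.239.255) does not contain 215.50.235.149
  151.50.232.0/22 (151.50.232.0 - 151.50.235.255) does not contain 215.50.235.149
  215.58.224.0/20 (215.58.224.0 - 215.58.239.255) does not contain 215.50.235.149
Longest matching prefix is /14 -> interface eth4.

eth4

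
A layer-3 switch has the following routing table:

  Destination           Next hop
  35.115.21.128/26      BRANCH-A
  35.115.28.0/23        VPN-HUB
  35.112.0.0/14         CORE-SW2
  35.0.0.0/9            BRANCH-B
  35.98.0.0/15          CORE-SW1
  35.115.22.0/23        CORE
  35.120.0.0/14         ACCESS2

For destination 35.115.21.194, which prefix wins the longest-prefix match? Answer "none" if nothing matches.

35.112.0.0/14

Entries matching 35.115.21.194:
  35.0.0.0/9 (35.0.0.0 - 35.127.255.255)
  35.112.0.0/14 (35.112.0.0 - 35.115.255.255)
Most specific is 35.112.0.0/14.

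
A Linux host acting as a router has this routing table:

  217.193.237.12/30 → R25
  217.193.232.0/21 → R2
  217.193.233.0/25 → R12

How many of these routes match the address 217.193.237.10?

1

Prefixes containing 217.193.237.10:
  217.193.232.0/21 (217.193.232.0 - 217.193.239.255)
Total matching entries: 1.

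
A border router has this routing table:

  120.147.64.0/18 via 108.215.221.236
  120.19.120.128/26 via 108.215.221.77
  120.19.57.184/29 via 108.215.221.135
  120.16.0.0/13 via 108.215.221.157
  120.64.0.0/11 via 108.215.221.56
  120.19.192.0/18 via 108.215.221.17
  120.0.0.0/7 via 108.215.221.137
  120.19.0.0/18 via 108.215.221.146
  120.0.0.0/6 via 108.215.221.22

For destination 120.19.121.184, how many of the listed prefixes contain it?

Prefixes containing 120.19.121.184:
  120.0.0.0/6 (120.0.0.0 - 123.255.255.255)
  120.0.0.0/7 (120.0.0.0 - 121.255.255.255)
  120.16.0.0/13 (120.16.0.0 - 120.23.255.255)
Total matching entries: 3.

3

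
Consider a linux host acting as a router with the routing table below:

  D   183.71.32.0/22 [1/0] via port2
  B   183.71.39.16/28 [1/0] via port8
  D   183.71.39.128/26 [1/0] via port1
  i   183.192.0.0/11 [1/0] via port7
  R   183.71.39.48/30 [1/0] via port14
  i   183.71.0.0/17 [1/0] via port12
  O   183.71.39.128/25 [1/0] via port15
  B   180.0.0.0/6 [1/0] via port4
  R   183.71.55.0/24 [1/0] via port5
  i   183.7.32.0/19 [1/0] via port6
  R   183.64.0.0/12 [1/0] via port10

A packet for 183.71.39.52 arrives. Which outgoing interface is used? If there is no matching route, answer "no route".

port12

Routes whose prefix contains 183.71.39.52:
  180.0.0.0/6 (180.0.0.0 - 183.255.255.255) -> port4
  183.64.0.0/12 (183.64.0.0 - 183.79.255.255) -> port10
  183.71.0.0/17 (183.71.0.0 - 183.71.127.255) -> port12
More-specific entries that do NOT match:
  183.71.39.48/30 (183.71.39.48 - 183.71.39.51) does not contain 183.71.39.52
  183.71.39.16/28 (183.71.39.16 - 183.71.39.31) does not contain 183.71.39.52
  183.71.39.128/26 (183.71.39.128 - 183.71.39.191) does not contain 183.71.39.52
  183.71.39.128/25 (183.71.39.128 - 183.71.39.255) does not contain 183.71.39.52
  183.71.55.0/24 (183.71.55.0 - 183.71.55.255) does not contain 183.71.39.52
  183.71.32.0/22 (183.71.32.0 - 183.71.35.255) does not contain 183.71.39.52
  183.7.32.0/19 (183.7.32.0 - 183.7.63.255) does not contain 183.71.39.52
Longest matching prefix is /17 -> interface port12.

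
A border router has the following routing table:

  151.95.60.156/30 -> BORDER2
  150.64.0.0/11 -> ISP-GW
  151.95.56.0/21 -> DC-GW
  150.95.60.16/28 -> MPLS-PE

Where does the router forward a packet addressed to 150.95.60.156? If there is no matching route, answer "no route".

Routes whose prefix contains 150.95.60.156:
  150.64.0.0/11 (150.64.0.0 - 150.95.255.255) -> ISP-GW
More-specific entries that do NOT match:
  151.95.60.156/30 (151.95.60.156 - 151.95.60.159) does not contain 150.95.60.156
  150.95.60.16/28 (150.95.60.16 - 150.95.60.31) does not contain 150.95.60.156
  151.95.56.0/21 (151.95.56.0 - 151.95.63.255) does not contain 150.95.60.156
Longest matching prefix is /11 -> next hop ISP-GW.

ISP-GW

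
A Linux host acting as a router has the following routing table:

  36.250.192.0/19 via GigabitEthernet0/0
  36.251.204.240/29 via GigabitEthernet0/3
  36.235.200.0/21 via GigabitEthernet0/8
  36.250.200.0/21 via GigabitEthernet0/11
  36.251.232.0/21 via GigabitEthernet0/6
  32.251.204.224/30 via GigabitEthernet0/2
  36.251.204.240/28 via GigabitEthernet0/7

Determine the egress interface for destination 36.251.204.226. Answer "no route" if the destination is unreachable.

No entry's prefix contains 36.251.204.226; there is no default route.

no route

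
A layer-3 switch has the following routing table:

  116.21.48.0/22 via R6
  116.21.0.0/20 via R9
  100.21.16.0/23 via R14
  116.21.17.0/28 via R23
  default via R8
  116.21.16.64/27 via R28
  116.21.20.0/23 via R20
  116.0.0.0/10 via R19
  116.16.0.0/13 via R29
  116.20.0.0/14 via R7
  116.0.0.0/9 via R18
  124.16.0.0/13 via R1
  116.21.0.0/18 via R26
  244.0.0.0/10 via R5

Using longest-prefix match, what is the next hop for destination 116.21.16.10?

Routes whose prefix contains 116.21.16.10:
  0.0.0.0/0 (default, matches everything) -> R8
  116.0.0.0/9 (116.0.0.0 - 116.127.255.255) -> R18
  116.0.0.0/10 (116.0.0.0 - 116.63.255.255) -> R19
  116.16.0.0/13 (116.16.0.0 - 116.23.255.255) -> R29
  116.20.0.0/14 (116.20.0.0 - 116.23.255.255) -> R7
  116.21.0.0/18 (116.21.0.0 - 116.21.63.255) -> R26
More-specific entries that do NOT match:
  116.21.17.0/28 (116.21.17.0 - 116.21.17.15) does not contain 116.21.16.10
  116.21.16.64/27 (116.21.16.64 - 116.21.16.95) does not contain 116.21.16.10
  100.21.16.0/23 (100.21.16.0 - 100.21.17.255) does not contain 116.21.16.10
  116.21.20.0/23 (116.21.20.0 - 116.21.21.255) does not contain 116.21.16.10
  116.21.48.0/22 (116.21.48.0 - 116.21.51.255) does not contain 116.21.16.10
  116.21.0.0/20 (116.21.0.0 - 116.21.15.255) does not contain 116.21.16.10
Longest matching prefix is /18 -> next hop R26.

R26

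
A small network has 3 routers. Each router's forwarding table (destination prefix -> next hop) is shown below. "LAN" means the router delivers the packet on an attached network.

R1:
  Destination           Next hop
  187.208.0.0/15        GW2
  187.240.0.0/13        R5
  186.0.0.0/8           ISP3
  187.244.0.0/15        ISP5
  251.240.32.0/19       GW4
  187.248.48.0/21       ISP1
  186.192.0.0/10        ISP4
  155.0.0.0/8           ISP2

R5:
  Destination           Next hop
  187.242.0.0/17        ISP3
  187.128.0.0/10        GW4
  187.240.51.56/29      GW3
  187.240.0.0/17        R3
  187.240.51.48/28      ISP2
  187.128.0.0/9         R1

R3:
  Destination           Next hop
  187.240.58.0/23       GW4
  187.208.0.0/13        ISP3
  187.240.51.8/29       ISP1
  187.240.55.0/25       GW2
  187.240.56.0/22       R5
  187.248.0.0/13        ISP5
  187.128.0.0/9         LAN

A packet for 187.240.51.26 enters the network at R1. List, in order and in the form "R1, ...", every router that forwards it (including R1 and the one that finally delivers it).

At R1: longest match for 187.240.51.26 is 187.240.0.0/13 -> R5
At R5: longest match for 187.240.51.26 is 187.240.0.0/17 -> R3
At R3: longest match for 187.240.51.26 is 187.128.0.0/9 -> LAN

R1, R5, R3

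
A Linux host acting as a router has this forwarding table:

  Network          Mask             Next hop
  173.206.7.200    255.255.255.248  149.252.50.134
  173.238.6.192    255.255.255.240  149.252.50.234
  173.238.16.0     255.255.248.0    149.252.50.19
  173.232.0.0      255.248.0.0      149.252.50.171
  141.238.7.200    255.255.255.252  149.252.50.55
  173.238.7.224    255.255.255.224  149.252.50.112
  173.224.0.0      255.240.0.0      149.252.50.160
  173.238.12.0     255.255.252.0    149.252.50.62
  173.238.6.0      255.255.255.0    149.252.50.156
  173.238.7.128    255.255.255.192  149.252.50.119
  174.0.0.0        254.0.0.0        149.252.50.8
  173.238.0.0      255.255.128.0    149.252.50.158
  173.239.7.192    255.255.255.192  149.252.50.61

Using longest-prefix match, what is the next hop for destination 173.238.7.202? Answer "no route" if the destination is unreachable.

149.252.50.158

Routes whose prefix contains 173.238.7.202:
  173.224.0.0/12 (173.224.0.0 - 173.239.255.255) -> 149.252.50.160
  173.232.0.0/13 (173.232.0.0 - 173.239.255.255) -> 149.252.50.171
  173.238.0.0/17 (173.238.0.0 - 173.238.127.255) -> 149.252.50.158
More-specific entries that do NOT match:
  141.238.7.200/30 (141.238.7.200 - 141.238.7.203) does not contain 173.238.7.202
  173.206.7.200/29 (173.206.7.200 - 173.206.7.207) does not contain 173.238.7.202
  173.238.6.192/28 (173.238.6.192 - 173.238.6.207) does not contain 173.238.7.202
  173.238.7.224/27 (173.238.7.224 - 173.238.7.255) does not contain 173.238.7.202
  173.238.7.128/26 (173.238.7.128 - 173.238.7.191) does not contain 173.238.7.202
  173.239.7.192/26 (173.239.7.192 - 173.239.7.255) does not contain 173.238.7.202
  173.238.6.0/24 (173.238.6.0 - 173.238.6.255) does not contain 173.238.7.202
  173.238.12.0/22 (173.238.12.0 - 173.238.15.255) does not contain 173.238.7.202
  173.238.16.0/21 (173.238.16.0 - 173.238.23.255) does not contain 173.238.7.202
Longest matching prefix is /17 -> next hop 149.252.50.158.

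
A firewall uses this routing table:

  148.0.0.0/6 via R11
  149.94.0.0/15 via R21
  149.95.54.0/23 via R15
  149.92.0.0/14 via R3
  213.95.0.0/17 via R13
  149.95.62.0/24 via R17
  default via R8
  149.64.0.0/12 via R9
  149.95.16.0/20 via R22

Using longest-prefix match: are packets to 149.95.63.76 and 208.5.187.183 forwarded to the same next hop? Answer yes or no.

149.95.63.76: longest match 149.94.0.0/15 -> R21
208.5.187.183: longest match 0.0.0.0/0 -> R8

no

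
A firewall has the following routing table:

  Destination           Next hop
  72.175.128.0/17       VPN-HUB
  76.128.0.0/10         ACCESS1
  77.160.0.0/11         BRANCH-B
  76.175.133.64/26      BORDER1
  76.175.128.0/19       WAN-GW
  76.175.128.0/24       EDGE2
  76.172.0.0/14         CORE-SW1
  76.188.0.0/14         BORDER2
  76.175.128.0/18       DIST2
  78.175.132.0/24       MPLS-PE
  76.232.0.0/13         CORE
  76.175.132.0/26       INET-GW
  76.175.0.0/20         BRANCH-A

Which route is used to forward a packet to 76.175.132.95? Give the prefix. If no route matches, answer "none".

76.175.128.0/19

Entries matching 76.175.132.95:
  76.128.0.0/10 (76.128.0.0 - 76.191.255.255)
  76.172.0.0/14 (76.172.0.0 - 76.175.255.255)
  76.175.128.0/18 (76.175.128.0 - 76.175.191.255)
  76.175.128.0/19 (76.175.128.0 - 76.175.159.255)
Most specific is 76.175.128.0/19.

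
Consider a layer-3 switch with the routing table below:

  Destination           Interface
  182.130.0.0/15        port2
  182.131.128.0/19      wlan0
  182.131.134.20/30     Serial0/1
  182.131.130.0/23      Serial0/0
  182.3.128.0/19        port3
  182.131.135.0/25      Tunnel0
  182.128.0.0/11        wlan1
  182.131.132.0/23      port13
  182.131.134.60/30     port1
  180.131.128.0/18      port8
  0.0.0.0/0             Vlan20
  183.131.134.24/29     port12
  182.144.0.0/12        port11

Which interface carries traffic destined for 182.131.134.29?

wlan0

Routes whose prefix contains 182.131.134.29:
  0.0.0.0/0 (default, matches everything) -> Vlan20
  182.128.0.0/11 (182.128.0.0 - 182.159.255.255) -> wlan1
  182.130.0.0/15 (182.130.0.0 - 182.131.255.255) -> port2
  182.131.128.0/19 (182.131.128.0 - 182.131.159.255) -> wlan0
More-specific entries that do NOT match:
  182.131.134.20/30 (182.131.134.20 - 182.131.134.23) does not contain 182.131.134.29
  182.131.134.60/30 (182.131.134.60 - 182.131.134.63) does not contain 182.131.134.29
  183.131.134.24/29 (183.131.134.24 - 183.131.134.31) does not contain 182.131.134.29
  182.131.135.0/25 (182.131.135.0 - 182.131.135.127) does not contain 182.131.134.29
  182.131.130.0/23 (182.131.130.0 - 182.131.131.255) does not contain 182.131.134.29
  182.131.132.0/23 (182.131.132.0 - 182.131.133.255) does not contain 182.131.134.29
Longest matching prefix is /19 -> interface wlan0.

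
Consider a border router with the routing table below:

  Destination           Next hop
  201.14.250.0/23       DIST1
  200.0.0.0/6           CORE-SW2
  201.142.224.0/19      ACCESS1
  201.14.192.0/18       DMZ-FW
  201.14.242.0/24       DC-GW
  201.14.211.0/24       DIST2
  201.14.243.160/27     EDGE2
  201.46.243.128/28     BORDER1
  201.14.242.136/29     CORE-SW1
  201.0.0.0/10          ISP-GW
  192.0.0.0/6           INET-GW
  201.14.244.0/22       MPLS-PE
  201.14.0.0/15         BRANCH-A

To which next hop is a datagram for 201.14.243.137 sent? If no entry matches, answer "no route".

Routes whose prefix contains 201.14.243.137:
  200.0.0.0/6 (200.0.0.0 - 203.255.255.255) -> CORE-SW2
  201.0.0.0/10 (201.0.0.0 - 201.63.255.255) -> ISP-GW
  201.14.0.0/15 (201.14.0.0 - 201.15.255.255) -> BRANCH-A
  201.14.192.0/18 (201.14.192.0 - 201.14.255.255) -> DMZ-FW
More-specific entries that do NOT match:
  201.14.242.136/29 (201.14.242.136 - 201.14.242.143) does not contain 201.14.243.137
  201.46.243.128/28 (201.46.243.128 - 201.46.243.143) does not contain 201.14.243.137
  201.14.243.160/27 (201.14.243.160 - 201.14.243.191) does not contain 201.14.243.137
  201.14.242.0/24 (201.14.242.0 - 201.14.242.255) does not contain 201.14.243.137
  201.14.211.0/24 (201.14.211.0 - 201.14.211.255) does not contain 201.14.243.137
  201.14.250.0/23 (201.14.250.0 - 201.14.251.255) does not contain 201.14.243.137
  201.14.244.0/22 (201.14.244.0 - 201.14.247.255) does not contain 201.14.243.137
  201.142.224.0/19 (201.142.224.0 - 201.142.255.255) does not contain 201.14.243.137
Longest matching prefix is /18 -> next hop DMZ-FW.

DMZ-FW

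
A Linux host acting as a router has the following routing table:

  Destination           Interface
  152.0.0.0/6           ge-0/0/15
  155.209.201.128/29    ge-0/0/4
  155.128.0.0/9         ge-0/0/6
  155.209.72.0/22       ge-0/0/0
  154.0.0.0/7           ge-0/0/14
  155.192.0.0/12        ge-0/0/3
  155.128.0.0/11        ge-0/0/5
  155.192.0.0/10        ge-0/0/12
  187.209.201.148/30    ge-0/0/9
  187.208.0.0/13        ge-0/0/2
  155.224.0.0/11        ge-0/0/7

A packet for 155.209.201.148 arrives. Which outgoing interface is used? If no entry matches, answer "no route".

Routes whose prefix contains 155.209.201.148:
  152.0.0.0/6 (152.0.0.0 - 155.255.255.255) -> ge-0/0/15
  154.0.0.0/7 (154.0.0.0 - 155.255.255.255) -> ge-0/0/14
  155.128.0.0/9 (155.128.0.0 - 155.255.255.255) -> ge-0/0/6
  155.192.0.0/10 (155.192.0.0 - 155.255.255.255) -> ge-0/0/12
More-specific entries that do NOT match:
  187.209.201.148/30 (187.209.201.148 - 187.209.201.151) does not contain 155.209.201.148
  155.209.201.128/29 (155.209.201.128 - 155.209.201.135) does not contain 155.209.201.148
  155.209.72.0/22 (155.209.72.0 - 155.209.75.255) does not contain 155.209.201.148
  187.208.0.0/13 (187.208.0.0 - 187.215.255.255) does not contain 155.209.201.148
  155.192.0.0/12 (155.192.0.0 - 155.207.255.255) does not contain 155.209.201.148
  155.128.0.0/11 (155.128.0.0 - 155.159.255.255) does not contain 155.209.201.148
  155.224.0.0/11 (155.224.0.0 - 155.255.255.255) does not contain 155.209.201.148
Longest matching prefix is /10 -> interface ge-0/0/12.

ge-0/0/12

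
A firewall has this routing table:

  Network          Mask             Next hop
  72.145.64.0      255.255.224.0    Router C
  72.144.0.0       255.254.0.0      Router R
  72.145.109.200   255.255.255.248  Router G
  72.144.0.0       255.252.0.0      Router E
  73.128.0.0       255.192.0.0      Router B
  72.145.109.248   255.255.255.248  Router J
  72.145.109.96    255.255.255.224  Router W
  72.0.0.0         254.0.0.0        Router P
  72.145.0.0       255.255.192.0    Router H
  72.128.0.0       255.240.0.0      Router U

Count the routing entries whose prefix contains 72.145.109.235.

Prefixes containing 72.145.109.235:
  72.0.0.0/7 (72.0.0.0 - 73.255.255.255)
  72.144.0.0/14 (72.144.0.0 - 72.147.255.255)
  72.144.0.0/15 (72.144.0.0 - 72.145.255.255)
Total matching entries: 3.

3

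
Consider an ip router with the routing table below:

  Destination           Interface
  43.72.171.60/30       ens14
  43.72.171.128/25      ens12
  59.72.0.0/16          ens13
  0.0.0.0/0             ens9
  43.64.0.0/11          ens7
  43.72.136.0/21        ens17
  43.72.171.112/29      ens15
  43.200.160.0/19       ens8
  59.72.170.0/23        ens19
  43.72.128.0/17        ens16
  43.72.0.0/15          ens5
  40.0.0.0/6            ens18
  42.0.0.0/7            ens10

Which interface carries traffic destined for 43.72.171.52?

Routes whose prefix contains 43.72.171.52:
  0.0.0.0/0 (default, matches everything) -> ens9
  40.0.0.0/6 (40.0.0.0 - 43.255.255.255) -> ens18
  42.0.0.0/7 (42.0.0.0 - 43.255.255.255) -> ens10
  43.64.0.0/11 (43.64.0.0 - 43.95.255.255) -> ens7
  43.72.0.0/15 (43.72.0.0 - 43.73.255.255) -> ens5
  43.72.128.0/17 (43.72.128.0 - 43.72.255.255) -> ens16
More-specific entries that do NOT match:
  43.72.171.60/30 (43.72.171.60 - 43.72.171.63) does not contain 43.72.171.52
  43.72.171.112/29 (43.72.171.112 - 43.72.171.119) does not contain 43.72.171.52
  43.72.171.128/25 (43.72.171.128 - 43.72.171.255) does not contain 43.72.171.52
  59.72.170.0/23 (59.72.170.0 - 59.72.171.255) does not contain 43.72.171.52
  43.72.136.0/21 (43.72.136.0 - 43.72.143.255) does not contain 43.72.171.52
  43.200.160.0/19 (43.200.160.0 - 43.200.191.255) does not contain 43.72.171.52
Longest matching prefix is /17 -> interface ens16.

ens16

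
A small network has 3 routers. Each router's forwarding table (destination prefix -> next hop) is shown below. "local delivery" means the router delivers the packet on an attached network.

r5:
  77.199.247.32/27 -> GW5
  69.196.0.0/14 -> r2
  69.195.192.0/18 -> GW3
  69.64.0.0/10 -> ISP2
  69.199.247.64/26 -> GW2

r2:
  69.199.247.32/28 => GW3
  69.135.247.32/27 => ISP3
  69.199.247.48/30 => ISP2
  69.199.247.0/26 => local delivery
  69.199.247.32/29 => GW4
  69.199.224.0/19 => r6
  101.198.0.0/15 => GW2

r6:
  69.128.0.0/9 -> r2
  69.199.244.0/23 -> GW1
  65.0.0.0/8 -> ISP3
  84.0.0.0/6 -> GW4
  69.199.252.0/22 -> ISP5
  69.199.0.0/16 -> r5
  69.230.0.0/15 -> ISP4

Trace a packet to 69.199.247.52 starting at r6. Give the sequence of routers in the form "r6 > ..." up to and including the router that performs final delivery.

At r6: longest match for 69.199.247.52 is 69.199.0.0/16 -> r5
At r5: longest match for 69.199.247.52 is 69.196.0.0/14 -> r2
At r2: longest match for 69.199.247.52 is 69.199.247.0/26 -> local delivery

r6 > r5 > r2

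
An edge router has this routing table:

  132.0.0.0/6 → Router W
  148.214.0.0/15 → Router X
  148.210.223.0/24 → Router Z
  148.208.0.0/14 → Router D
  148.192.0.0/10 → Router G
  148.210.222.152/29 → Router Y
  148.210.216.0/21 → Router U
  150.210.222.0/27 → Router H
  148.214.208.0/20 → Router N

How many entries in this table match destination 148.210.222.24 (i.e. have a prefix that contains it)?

3

Prefixes containing 148.210.222.24:
  148.192.0.0/10 (148.192.0.0 - 148.255.255.255)
  148.208.0.0/14 (148.208.0.0 - 148.211.255.255)
  148.210.216.0/21 (148.210.216.0 - 148.210.223.255)
Total matching entries: 3.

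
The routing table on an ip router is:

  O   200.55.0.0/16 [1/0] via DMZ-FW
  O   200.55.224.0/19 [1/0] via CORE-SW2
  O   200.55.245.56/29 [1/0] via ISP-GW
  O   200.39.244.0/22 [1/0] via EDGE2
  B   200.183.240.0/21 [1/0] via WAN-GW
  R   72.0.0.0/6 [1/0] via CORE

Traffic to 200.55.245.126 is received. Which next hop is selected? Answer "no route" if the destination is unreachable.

CORE-SW2

Routes whose prefix contains 200.55.245.126:
  200.55.0.0/16 (200.55.0.0 - 200.55.255.255) -> DMZ-FW
  200.55.224.0/19 (200.55.224.0 - 200.55.255.255) -> CORE-SW2
More-specific entries that do NOT match:
  200.55.245.56/29 (200.55.245.56 - 200.55.245.63) does not contain 200.55.245.126
  200.39.244.0/22 (200.39.244.0 - 200.39.247.255) does not contain 200.55.245.126
  200.183.240.0/21 (200.183.240.0 - 200.183.247.255) does not contain 200.55.245.126
Longest matching prefix is /19 -> next hop CORE-SW2.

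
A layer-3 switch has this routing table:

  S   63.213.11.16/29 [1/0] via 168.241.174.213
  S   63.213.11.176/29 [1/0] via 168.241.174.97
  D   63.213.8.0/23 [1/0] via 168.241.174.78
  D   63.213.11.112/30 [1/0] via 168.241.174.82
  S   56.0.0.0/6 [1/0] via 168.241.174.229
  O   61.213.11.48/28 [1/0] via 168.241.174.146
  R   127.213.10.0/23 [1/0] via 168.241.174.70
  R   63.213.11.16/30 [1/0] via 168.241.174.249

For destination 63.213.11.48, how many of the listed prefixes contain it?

0

No listed prefix contains 63.213.11.48.
Total matching entries: 0.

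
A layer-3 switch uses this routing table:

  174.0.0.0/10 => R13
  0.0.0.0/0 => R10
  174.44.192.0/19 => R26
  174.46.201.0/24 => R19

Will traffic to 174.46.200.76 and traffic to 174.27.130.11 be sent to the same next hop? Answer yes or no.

yes

174.46.200.76: longest match 174.0.0.0/10 -> R13
174.27.130.11: longest match 174.0.0.0/10 -> R13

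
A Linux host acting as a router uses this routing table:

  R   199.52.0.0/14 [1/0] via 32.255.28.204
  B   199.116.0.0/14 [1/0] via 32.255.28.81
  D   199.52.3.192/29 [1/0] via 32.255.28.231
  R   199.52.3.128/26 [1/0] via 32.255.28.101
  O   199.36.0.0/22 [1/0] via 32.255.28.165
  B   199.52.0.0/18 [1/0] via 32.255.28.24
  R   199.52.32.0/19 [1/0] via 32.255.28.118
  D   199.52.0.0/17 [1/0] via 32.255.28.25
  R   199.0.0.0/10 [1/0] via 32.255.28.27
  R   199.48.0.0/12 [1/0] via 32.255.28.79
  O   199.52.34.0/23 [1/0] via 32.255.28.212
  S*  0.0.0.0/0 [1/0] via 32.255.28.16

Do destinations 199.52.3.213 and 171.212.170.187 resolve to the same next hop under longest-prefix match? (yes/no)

no

199.52.3.213: longest match 199.52.0.0/18 -> 32.255.28.24
171.212.170.187: longest match 0.0.0.0/0 -> 32.255.28.16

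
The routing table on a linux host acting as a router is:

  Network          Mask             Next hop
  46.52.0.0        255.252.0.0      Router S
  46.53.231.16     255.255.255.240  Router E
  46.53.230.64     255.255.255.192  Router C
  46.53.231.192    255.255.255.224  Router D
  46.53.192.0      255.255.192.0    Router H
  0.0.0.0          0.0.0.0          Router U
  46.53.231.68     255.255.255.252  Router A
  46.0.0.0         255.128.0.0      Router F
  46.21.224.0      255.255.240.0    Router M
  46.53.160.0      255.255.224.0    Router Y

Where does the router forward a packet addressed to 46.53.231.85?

Router H

Routes whose prefix contains 46.53.231.85:
  0.0.0.0/0 (default, matches everything) -> Router U
  46.0.0.0/9 (46.0.0.0 - 46.127.255.255) -> Router F
  46.52.0.0/14 (46.52.0.0 - 46.55.255.255) -> Router S
  46.53.192.0/18 (46.53.192.0 - 46.53.255.255) -> Router H
More-specific entries that do NOT match:
  46.53.231.68/30 (46.53.231.68 - 46.53.231.71) does not contain 46.53.231.85
  46.53.231.16/28 (46.53.231.16 - 46.53.231.31) does not contain 46.53.231.85
  46.53.231.192/27 (46.53.231.192 - 46.53.231.223) does not contain 46.53.231.85
  46.53.230.64/26 (46.53.230.64 - 46.53.230.127) does not contain 46.53.231.85
  46.21.224.0/20 (46.21.224.0 - 46.21.239.255) does not contain 46.53.231.85
  46.53.160.0/19 (46.53.160.0 - 46.53.191.255) does not contain 46.53.231.85
Longest matching prefix is /18 -> next hop Router H.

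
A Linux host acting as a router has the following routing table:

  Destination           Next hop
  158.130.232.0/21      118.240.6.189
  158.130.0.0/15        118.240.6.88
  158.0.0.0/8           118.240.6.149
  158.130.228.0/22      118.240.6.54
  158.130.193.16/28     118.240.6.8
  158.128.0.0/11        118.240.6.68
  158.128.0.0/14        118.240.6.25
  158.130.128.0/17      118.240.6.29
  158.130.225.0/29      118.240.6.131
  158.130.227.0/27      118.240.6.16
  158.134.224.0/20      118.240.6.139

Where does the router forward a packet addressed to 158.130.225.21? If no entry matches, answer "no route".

Routes whose prefix contains 158.130.225.21:
  158.0.0.0/8 (158.0.0.0 - 158.255.255.255) -> 118.240.6.149
  158.128.0.0/11 (158.128.0.0 - 158.159.255.255) -> 118.240.6.68
  158.128.0.0/14 (158.128.0.0 - 158.131.255.255) -> 118.240.6.25
  158.130.0.0/15 (158.130.0.0 - 158.131.255.255) -> 118.240.6.88
  158.130.128.0/17 (158.130.128.0 - 158.130.255.255) -> 118.240.6.29
More-specific entries that do NOT match:
  158.130.225.0/29 (158.130.225.0 - 158.130.225.7) does not contain 158.130.225.21
  158.130.193.16/28 (158.130.193.16 - 158.130.193.31) does not contain 158.130.225.21
  158.130.227.0/27 (158.130.227.0 - 158.130.227.31) does not contain 158.130.225.21
  158.130.228.0/22 (158.130.228.0 - 158.130.231.255) does not contain 158.130.225.21
  158.130.232.0/21 (158.130.232.0 - 158.130.239.255) does not contain 158.130.225.21
  158.134.224.0/20 (158.134.224.0 - 158.134.239.255) does not contain 158.130.225.21
Longest matching prefix is /17 -> next hop 118.240.6.29.

118.240.6.29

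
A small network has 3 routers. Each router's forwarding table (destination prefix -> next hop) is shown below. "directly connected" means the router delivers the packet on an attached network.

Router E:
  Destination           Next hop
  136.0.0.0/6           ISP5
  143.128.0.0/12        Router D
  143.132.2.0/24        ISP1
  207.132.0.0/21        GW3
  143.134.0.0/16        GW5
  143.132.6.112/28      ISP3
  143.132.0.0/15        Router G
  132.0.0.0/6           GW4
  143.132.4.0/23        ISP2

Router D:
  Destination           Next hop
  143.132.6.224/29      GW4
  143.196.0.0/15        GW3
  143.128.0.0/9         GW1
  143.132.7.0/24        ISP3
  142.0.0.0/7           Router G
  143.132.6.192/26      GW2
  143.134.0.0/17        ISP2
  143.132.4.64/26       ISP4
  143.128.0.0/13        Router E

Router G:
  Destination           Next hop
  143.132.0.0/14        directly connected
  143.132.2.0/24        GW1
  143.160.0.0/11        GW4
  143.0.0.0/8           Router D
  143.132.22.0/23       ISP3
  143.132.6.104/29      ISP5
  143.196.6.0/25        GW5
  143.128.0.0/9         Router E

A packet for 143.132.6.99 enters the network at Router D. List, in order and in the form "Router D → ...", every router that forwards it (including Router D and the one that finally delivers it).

Router D → Router E → Router G

At Router D: longest match for 143.132.6.99 is 143.128.0.0/13 -> Router E
At Router E: longest match for 143.132.6.99 is 143.132.0.0/15 -> Router G
At Router G: longest match for 143.132.6.99 is 143.132.0.0/14 -> directly connected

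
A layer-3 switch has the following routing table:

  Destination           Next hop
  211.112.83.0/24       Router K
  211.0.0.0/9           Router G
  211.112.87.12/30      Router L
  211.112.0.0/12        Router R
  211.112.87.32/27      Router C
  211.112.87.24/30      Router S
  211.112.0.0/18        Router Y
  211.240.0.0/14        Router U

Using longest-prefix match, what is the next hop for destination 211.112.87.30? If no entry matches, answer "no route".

Routes whose prefix contains 211.112.87.30:
  211.0.0.0/9 (211.0.0.0 - 211.127.255.255) -> Router G
  211.112.0.0/12 (211.112.0.0 - 211.127.255.255) -> Router R
More-specific entries that do NOT match:
  211.112.87.12/30 (211.112.87.12 - 211.112.87.15) does not contain 211.112.87.30
  211.112.87.24/30 (211.112.87.24 - 211.112.87.27) does not contain 211.112.87.30
  211.112.87.32/27 (211.112.87.32 - 211.112.87.63) does not contain 211.112.87.30
  211.112.83.0/24 (211.112.83.0 - 211.112.83.255) does not contain 211.112.87.30
  211.112.0.0/18 (211.112.0.0 - 211.112.63.255) does not contain 211.112.87.30
  211.240.0.0/14 (211.240.0.0 - 211.243.255.255) does not contain 211.112.87.30
Longest matching prefix is /12 -> next hop Router R.

Router R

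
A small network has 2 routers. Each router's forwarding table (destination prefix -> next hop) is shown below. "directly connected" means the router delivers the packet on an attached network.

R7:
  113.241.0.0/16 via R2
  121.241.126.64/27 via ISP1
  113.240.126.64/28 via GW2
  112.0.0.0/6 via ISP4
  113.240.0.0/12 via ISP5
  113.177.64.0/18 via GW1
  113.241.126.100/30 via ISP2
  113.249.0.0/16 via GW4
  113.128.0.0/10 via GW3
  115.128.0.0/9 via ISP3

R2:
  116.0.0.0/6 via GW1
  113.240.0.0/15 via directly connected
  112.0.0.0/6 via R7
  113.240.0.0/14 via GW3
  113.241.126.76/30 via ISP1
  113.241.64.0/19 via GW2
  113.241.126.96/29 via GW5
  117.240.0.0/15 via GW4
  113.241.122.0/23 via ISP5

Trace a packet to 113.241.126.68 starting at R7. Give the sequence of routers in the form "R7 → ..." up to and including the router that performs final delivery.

At R7: longest match for 113.241.126.68 is 113.241.0.0/16 -> R2
At R2: longest match for 113.241.126.68 is 113.240.0.0/15 -> directly connected

R7 → R2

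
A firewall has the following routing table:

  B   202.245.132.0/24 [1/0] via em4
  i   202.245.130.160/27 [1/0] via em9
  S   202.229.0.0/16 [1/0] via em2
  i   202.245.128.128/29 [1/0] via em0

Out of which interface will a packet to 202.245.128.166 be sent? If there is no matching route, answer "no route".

No entry's prefix contains 202.245.128.166; there is no default route.

no route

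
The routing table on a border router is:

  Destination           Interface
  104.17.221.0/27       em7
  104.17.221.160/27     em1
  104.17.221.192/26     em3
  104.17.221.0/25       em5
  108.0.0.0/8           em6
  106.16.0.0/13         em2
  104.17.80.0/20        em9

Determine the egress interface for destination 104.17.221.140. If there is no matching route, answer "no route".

No entry's prefix contains 104.17.221.140; there is no default route.

no route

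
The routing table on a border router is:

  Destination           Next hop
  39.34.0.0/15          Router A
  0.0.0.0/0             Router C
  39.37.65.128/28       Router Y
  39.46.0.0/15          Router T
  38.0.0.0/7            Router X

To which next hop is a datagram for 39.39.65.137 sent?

Routes whose prefix contains 39.39.65.137:
  0.0.0.0/0 (default, matches everything) -> Router C
  38.0.0.0/7 (38.0.0.0 - 39.255.255.255) -> Router X
More-specific entries that do NOT match:
  39.37.65.128/28 (39.37.65.128 - 39.37.65.143) does not contain 39.39.65.137
  39.34.0.0/15 (39.34.0.0 - 39.35.255.255) does not contain 39.39.65.137
  39.46.0.0/15 (39.46.0.0 - 39.47.255.255) does not contain 39.39.65.137
Longest matching prefix is /7 -> next hop Router X.

Router X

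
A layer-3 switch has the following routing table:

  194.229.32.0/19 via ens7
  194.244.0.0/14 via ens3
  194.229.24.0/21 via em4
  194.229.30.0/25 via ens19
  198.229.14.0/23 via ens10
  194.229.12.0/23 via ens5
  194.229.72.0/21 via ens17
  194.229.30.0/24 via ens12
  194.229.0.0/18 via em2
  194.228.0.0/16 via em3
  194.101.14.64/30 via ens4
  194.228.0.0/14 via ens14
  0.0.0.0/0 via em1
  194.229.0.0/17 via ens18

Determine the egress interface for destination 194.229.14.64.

em2

Routes whose prefix contains 194.229.14.64:
  0.0.0.0/0 (default, matches everything) -> em1
  194.228.0.0/14 (194.228.0.0 - 194.231.255.255) -> ens14
  194.229.0.0/17 (194.229.0.0 - 194.229.127.255) -> ens18
  194.229.0.0/18 (194.229.0.0 - 194.229.63.255) -> em2
More-specific entries that do NOT match:
  194.101.14.64/30 (194.101.14.64 - 194.101.14.67) does not contain 194.229.14.64
  194.229.30.0/25 (194.229.30.0 - 194.229.30.127) does not contain 194.229.14.64
  194.229.30.0/24 (194.229.30.0 - 194.229.30.255) does not contain 194.229.14.64
  198.229.14.0/23 (198.229.14.0 - 198.229.15.255) does not contain 194.229.14.64
  194.229.12.0/23 (194.229.12.0 - 194.229.13.255) does not contain 194.229.14.64
  194.229.24.0/21 (194.229.24.0 - 194.229.31.255) does not contain 194.229.14.64
  194.229.72.0/21 (194.229.72.0 - 194.229.79.255) does not contain 194.229.14.64
  194.229.32.0/19 (194.229.32.0 - 194.229.63.255) does not contain 194.229.14.64
Longest matching prefix is /18 -> interface em2.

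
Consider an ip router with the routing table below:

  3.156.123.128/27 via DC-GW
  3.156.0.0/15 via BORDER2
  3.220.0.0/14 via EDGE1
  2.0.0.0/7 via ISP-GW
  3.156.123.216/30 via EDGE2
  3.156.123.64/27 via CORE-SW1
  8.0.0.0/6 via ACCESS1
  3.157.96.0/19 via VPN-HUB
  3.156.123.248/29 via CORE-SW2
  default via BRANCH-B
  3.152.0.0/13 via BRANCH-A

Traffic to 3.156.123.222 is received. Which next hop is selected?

Routes whose prefix contains 3.156.123.222:
  0.0.0.0/0 (default, matches everything) -> BRANCH-B
  2.0.0.0/7 (2.0.0.0 - 3.255.255.255) -> ISP-GW
  3.152.0.0/13 (3.152.0.0 - 3.159.255.255) -> BRANCH-A
  3.156.0.0/15 (3.156.0.0 - 3.157.255.255) -> BORDER2
More-specific entries that do NOT match:
  3.156.123.216/30 (3.156.123.216 - 3.156.123.219) does not contain 3.156.123.222
  3.156.123.248/29 (3.156.123.248 - 3.156.123.255) does not contain 3.156.123.222
  3.156.123.128/27 (3.156.123.128 - 3.156.123.159) does not contain 3.156.123.222
  3.156.123.64/27 (3.156.123.64 - 3.156.123.95) does not contain 3.156.123.222
  3.157.96.0/19 (3.157.96.0 - 3.157.127.255) does not contain 3.156.123.222
Longest matching prefix is /15 -> next hop BORDER2.

BORDER2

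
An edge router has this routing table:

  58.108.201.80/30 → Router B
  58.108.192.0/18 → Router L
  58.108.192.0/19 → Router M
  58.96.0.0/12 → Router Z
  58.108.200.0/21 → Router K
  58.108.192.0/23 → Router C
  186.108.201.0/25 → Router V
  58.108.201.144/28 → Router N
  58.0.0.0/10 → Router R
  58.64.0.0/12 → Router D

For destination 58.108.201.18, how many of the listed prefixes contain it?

Prefixes containing 58.108.201.18:
  58.96.0.0/12 (58.96.0.0 - 58.111.255.255)
  58.108.192.0/18 (58.108.192.0 - 58.108.255.255)
  58.108.192.0/19 (58.108.192.0 - 58.108.223.255)
  58.108.200.0/21 (58.108.200.0 - 58.108.207.255)
Total matching entries: 4.

4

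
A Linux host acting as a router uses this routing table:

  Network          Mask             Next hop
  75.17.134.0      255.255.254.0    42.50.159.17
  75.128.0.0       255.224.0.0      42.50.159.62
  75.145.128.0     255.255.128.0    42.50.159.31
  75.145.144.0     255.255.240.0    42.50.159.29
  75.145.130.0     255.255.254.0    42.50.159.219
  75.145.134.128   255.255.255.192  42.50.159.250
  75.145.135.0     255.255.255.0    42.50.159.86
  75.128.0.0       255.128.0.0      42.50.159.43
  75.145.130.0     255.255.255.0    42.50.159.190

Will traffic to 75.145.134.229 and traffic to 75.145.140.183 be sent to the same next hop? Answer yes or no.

75.145.134.229: longest match 75.145.128.0/17 -> 42.50.159.31
75.145.140.183: longest match 75.145.128.0/17 -> 42.50.159.31

yes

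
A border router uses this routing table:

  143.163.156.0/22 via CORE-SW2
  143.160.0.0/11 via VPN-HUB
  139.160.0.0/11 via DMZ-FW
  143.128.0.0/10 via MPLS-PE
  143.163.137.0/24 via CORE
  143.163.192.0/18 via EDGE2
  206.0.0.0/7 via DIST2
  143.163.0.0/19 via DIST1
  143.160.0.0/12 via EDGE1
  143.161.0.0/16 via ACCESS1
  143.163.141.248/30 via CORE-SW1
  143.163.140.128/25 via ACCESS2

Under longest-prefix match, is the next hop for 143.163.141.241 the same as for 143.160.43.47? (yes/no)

yes

143.163.141.241: longest match 143.160.0.0/12 -> EDGE1
143.160.43.47: longest match 143.160.0.0/12 -> EDGE1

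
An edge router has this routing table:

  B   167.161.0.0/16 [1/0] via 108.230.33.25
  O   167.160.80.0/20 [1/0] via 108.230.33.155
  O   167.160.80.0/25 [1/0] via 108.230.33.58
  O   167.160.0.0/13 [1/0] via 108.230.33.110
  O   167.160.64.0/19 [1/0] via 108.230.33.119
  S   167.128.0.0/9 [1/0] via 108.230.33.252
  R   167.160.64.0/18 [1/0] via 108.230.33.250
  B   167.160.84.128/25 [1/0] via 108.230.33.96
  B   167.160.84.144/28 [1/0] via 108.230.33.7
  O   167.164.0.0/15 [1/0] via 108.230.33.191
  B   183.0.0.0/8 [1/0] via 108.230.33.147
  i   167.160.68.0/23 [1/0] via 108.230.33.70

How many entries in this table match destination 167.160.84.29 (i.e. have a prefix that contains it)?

Prefixes containing 167.160.84.29:
  167.128.0.0/9 (167.128.0.0 - 167.255.255.255)
  167.160.0.0/13 (167.160.0.0 - 167.167.255.255)
  167.160.64.0/18 (167.160.64.0 - 167.160.127.255)
  167.160.64.0/19 (167.160.64.0 - 167.160.95.255)
  167.160.80.0/20 (167.160.80.0 - 167.160.95.255)
Total matching entries: 5.

5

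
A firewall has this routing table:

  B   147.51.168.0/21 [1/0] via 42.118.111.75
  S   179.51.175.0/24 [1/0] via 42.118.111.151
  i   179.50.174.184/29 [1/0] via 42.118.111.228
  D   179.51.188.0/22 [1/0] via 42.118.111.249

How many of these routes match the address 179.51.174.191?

0

No listed prefix contains 179.51.174.191.
Total matching entries: 0.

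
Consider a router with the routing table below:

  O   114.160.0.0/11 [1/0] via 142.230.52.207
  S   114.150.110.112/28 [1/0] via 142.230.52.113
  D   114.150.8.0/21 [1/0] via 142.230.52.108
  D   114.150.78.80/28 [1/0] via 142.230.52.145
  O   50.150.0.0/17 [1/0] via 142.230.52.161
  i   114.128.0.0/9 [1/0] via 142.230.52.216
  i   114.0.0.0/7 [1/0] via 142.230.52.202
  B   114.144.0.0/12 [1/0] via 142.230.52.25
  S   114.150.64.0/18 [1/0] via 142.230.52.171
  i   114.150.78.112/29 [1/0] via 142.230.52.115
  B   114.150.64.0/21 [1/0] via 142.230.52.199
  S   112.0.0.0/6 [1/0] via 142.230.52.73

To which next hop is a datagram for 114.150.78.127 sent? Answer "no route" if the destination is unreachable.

Routes whose prefix contains 114.150.78.127:
  112.0.0.0/6 (112.0.0.0 - 115.255.255.255) -> 142.230.52.73
  114.0.0.0/7 (114.0.0.0 - 115.255.255.255) -> 142.230.52.202
  114.128.0.0/9 (114.128.0.0 - 114.255.255.255) -> 142.230.52.216
  114.144.0.0/12 (114.144.0.0 - 114.159.255.255) -> 142.230.52.25
  114.150.64.0/18 (114.150.64.0 - 114.150.127.255) -> 142.230.52.171
More-specific entries that do NOT match:
  114.150.78.112/29 (114.150.78.112 - 114.150.78.119) does not contain 114.150.78.127
  114.150.110.112/28 (114.150.110.112 - 114.150.110.127) does not contain 114.150.78.127
  114.150.78.80/28 (114.150.78.80 - 114.150.78.95) does not contain 114.150.78.127
  114.150.8.0/21 (114.150.8.0 - 114.150.15.255) does not contain 114.150.78.127
  114.150.64.0/21 (114.150.64.0 - 114.150.71.255) does not contain 114.150.78.127
Longest matching prefix is /18 -> next hop 142.230.52.171.

142.230.52.171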